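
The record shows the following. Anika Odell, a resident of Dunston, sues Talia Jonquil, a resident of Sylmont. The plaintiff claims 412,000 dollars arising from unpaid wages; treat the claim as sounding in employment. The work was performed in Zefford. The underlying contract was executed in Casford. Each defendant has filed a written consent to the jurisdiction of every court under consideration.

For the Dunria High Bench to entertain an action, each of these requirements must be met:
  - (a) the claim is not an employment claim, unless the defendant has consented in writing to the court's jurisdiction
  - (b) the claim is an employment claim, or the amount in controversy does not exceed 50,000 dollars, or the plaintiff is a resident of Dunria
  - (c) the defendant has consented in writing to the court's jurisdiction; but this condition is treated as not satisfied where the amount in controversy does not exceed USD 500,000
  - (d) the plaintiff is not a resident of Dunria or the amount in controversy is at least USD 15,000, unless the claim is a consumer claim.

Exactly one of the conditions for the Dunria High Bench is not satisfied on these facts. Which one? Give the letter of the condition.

(c)

The Dunria High Bench:
  (a) The claim is an employment claim. However, every defendant has filed written consent, so the 'unless' proviso supplies this condition. Condition met.
  (b) The claim is an employment claim, so this disjunct is met. Met.
  (c) Every defendant has filed written consent. However, the amount in controversy is USD 412,000, within the USD 500,000 ceiling, which falls within the stated exception and so defeats the condition. Fails.
  (d) The plaintiff resides in Dunston, which is not Dunria, so one alternative holds. Met.
Only condition (c) fails.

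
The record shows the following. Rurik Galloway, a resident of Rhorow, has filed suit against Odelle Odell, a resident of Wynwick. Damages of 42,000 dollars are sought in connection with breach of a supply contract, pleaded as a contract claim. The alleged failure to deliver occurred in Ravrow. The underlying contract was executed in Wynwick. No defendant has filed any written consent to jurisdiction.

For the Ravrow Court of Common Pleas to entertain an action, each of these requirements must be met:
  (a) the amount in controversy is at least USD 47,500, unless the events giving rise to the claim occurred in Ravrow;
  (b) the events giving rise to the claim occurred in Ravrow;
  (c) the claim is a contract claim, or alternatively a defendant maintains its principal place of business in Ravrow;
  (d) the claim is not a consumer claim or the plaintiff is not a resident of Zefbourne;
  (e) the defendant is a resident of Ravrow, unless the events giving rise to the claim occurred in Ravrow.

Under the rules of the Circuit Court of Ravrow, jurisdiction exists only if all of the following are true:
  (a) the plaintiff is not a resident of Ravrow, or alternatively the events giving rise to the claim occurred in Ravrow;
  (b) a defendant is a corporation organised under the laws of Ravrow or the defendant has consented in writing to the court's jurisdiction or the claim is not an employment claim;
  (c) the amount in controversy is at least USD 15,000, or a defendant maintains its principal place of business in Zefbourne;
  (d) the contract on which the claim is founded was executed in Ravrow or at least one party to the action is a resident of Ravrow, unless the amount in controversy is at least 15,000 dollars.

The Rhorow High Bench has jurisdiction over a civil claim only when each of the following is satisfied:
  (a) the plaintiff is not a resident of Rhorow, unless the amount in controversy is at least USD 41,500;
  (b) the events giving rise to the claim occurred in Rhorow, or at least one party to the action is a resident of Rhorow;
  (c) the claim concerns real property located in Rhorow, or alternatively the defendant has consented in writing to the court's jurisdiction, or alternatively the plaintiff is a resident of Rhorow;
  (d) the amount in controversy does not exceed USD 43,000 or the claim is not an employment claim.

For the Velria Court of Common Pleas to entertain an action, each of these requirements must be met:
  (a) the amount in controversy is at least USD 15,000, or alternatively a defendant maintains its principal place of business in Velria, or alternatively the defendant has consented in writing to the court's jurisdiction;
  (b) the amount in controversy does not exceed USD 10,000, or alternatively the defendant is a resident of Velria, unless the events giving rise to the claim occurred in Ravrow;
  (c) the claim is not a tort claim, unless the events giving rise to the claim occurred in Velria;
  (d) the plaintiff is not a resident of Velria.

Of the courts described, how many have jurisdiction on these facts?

The Ravrow Court of Common Pleas:
  (a) The amount in controversy is $42,000, below the USD 47,500 floor. The proviso rescues it, though: the operative events occurred in Ravrow. Met.
  (b) The operative events occurred in Ravrow. Satisfied.
  (c) The claim is a contract claim, which satisfies one of the alternatives. Satisfied.
  (d) The claim is a contract claim, not a consumer claim — that alternative is enough. Met.
  (e) The defendant resides in Wynwick, not Ravrow. However, the operative events occurred in Ravrow, so the 'unless' proviso supplies this condition. Met.
  → All conditions met; jurisdiction exists.
The Circuit Court of Ravrow:
  (a) The plaintiff resides in Rhorow, which is not Ravrow — that alternative is enough. Satisfied.
  (b) The claim is a contract claim, not an employment claim — that alternative is enough. Satisfied.
  (c) The amount in controversy is USD 42,000, which meets the 15,000 dollars floor, so this disjunct is met. Met.
  (d) The contract was executed in Wynwick, not Ravrow; no party resides in Ravrow — every alternative fails. However, the amount in controversy is 42,000 dollars, which meets the USD 15,000 floor, so the 'unless' proviso supplies this condition. Satisfied.
  → All conditions met; jurisdiction exists.
The Rhorow High Bench:
  (a) The plaintiff resides in Rhorow. But the amount in controversy is 42,000 dollars, which meets the $41,500 floor, and the 'unless' clause therefore excuses the requirement. Satisfied.
  (b) Rurik Galloway resides in Rhorow, so one alternative holds. Condition met.
  (c) The plaintiff resides in Rhorow, so one alternative holds. Satisfied.
  (d) The amount in controversy is $42,000, within the $43,000 ceiling, so this disjunct is met. Condition met.
  → Every requirement is satisfied — jurisdiction.
The Velria Court of Common Pleas:
  (a) The amount in controversy is USD 42,000, which meets the USD 15,000 floor, so one alternative holds. Satisfied.
  (b) The amount in controversy is $42,000, above the 10,000 dollars ceiling; the defendant resides in Wynwick, not Velria — none of the alternatives is met. The proviso rescues it, though: the operative events occurred in Ravrow. Condition met.
  (c) The claim is a contract claim, not a tort claim. Met.
  (d) The plaintiff resides in Rhorow, which is not Velria. Satisfied.
  → All conditions met; jurisdiction exists.
Courts with jurisdiction: the Ravrow Court of Common Pleas, the Circuit Court of Ravrow, the Rhorow High Bench, the Velria Court of Common Pleas — 4 in total.

4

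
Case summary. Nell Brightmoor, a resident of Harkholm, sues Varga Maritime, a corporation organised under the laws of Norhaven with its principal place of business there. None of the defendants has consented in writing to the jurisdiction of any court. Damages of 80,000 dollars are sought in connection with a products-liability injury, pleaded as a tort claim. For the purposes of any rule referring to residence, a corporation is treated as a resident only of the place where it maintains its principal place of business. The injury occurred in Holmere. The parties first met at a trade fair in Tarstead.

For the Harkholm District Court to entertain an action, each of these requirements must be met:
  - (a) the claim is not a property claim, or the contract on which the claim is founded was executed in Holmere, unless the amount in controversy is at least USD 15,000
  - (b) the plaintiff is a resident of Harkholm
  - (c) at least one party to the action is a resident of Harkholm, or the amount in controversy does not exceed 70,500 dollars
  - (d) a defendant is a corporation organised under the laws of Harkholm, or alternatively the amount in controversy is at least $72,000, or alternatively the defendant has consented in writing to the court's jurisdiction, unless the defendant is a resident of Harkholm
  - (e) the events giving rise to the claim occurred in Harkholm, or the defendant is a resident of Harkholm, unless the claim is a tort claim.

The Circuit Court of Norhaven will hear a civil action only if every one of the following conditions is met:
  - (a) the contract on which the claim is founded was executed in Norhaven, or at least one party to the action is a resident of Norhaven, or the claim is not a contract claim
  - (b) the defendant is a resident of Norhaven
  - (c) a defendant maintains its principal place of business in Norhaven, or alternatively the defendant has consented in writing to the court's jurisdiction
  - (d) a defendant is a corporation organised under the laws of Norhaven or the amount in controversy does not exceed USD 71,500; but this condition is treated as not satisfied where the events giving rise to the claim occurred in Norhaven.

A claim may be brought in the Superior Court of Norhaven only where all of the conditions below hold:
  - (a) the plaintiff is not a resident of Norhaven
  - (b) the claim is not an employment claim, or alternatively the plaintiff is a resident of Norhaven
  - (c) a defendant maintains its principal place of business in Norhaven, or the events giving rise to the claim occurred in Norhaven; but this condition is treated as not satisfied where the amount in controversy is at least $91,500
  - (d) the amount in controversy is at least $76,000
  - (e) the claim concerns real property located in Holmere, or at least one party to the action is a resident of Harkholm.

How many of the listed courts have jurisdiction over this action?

The Harkholm District Court:
  (a) The claim is a tort claim, not a property claim — that alternative is enough. Satisfied.
  (b) The plaintiff resides in Harkholm. Condition met.
  (c) Nell Brightmoor resides in Harkholm, so one alternative holds. Condition met.
  (d) The amount in controversy is 80,000 dollars, which meets the $72,000 floor, which satisfies one of the alternatives. Condition met.
  (e) The operative events occurred in Holmere, not Harkholm; the defendant resides in Norhaven, not Harkholm — no alternative holds. However, the claim is a tort claim, so the 'unless' proviso supplies this condition. Met.
  → Every requirement is satisfied — jurisdiction.
The Circuit Court of Norhaven:
  (a) Varga Maritime resides in Norhaven, so this disjunct is met. Satisfied.
  (b) The defendant resides in Norhaven. Condition met.
  (c) Varga Maritime has its principal place of business in Norhaven, so one alternative holds. Condition met.
  (d) Varga Maritime is organised under the laws of Norhaven — that alternative is enough. The carve-out does not apply: the operative events occurred in Holmere, not Norhaven. Condition met.
  → All conditions met; jurisdiction exists.
The Superior Court of Norhaven:
  (a) The plaintiff resides in Harkholm, which is not Norhaven. Satisfied.
  (b) The claim is a tort claim, not an employment claim, so one alternative holds. Met.
  (c) Varga Maritime has its principal place of business in Norhaven — that alternative is enough. The carve-out does not apply: the amount in controversy is 80,000 dollars, below the 91,500 dollars floor. Met.
  (d) The amount in controversy is $80,000, which meets the $76,000 floor. Satisfied.
  (e) Nell Brightmoor resides in Harkholm, which satisfies one of the alternatives. Met.
  → Every requirement is satisfied — jurisdiction.
Courts with jurisdiction: the Harkholm District Court, the Circuit Court of Norhaven, the Superior Court of Norhaven — 3 in total.

3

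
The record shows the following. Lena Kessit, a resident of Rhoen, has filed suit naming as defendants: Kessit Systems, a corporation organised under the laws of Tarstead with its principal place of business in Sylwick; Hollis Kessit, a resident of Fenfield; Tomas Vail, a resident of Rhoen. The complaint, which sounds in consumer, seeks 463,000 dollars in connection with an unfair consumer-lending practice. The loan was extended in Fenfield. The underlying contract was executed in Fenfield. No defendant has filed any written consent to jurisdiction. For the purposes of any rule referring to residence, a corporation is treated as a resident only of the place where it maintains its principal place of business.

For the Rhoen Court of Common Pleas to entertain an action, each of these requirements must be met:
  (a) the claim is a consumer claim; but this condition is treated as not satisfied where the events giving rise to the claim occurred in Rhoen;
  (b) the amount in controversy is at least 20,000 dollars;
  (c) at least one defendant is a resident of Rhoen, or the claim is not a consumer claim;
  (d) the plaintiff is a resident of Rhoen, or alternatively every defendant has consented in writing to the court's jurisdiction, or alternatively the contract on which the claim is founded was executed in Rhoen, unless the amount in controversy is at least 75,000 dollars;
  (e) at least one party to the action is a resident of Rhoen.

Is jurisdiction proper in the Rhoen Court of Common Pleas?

The Rhoen Court of Common Pleas:
  (a) The claim is a consumer claim. The exception is not triggered, since the operative events occurred in Fenfield, not Rhoen. Condition met.
  (b) The amount in controversy is 463,000 dollars, which meets the USD 20,000 floor. Met.
  (c) Tomas Vail resides in Rhoen — that alternative is enough. Met.
  (d) The plaintiff resides in Rhoen — that alternative is enough. Condition met.
  (e) Lena Kessit resides in Rhoen. Condition met.
  → Jurisdiction lies.

Yes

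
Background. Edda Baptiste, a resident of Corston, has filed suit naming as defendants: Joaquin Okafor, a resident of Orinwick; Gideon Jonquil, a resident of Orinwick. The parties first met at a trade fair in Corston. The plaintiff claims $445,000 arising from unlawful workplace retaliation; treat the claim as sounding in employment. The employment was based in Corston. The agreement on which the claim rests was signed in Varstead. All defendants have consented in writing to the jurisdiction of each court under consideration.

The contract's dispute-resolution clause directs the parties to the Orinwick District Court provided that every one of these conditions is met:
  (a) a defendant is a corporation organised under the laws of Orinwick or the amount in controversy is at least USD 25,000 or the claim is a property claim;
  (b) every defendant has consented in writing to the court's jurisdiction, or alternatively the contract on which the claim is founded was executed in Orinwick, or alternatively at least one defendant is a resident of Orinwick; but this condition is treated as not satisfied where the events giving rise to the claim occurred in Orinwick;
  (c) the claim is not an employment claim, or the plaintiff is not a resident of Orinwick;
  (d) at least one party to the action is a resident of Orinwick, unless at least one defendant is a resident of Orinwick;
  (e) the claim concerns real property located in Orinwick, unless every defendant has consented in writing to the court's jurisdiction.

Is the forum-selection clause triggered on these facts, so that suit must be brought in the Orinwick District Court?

The Orinwick District Court:
  (a) The amount in controversy is 445,000 dollars, which meets the $25,000 floor — that alternative is enough. Met.
  (b) Every defendant has filed written consent, so this disjunct is met. And the carve-out is inapplicable — the operative events occurred in Corston, not Orinwick. Met.
  (c) The plaintiff resides in Corston, which is not Orinwick, so one alternative holds. Met.
  (d) Joaquin Okafor resides in Orinwick. Condition met.
  (e) The claim does not concern real property. However, every defendant has filed written consent, so the 'unless' proviso supplies this condition. Met.
  → Forum clause is triggered.

Yes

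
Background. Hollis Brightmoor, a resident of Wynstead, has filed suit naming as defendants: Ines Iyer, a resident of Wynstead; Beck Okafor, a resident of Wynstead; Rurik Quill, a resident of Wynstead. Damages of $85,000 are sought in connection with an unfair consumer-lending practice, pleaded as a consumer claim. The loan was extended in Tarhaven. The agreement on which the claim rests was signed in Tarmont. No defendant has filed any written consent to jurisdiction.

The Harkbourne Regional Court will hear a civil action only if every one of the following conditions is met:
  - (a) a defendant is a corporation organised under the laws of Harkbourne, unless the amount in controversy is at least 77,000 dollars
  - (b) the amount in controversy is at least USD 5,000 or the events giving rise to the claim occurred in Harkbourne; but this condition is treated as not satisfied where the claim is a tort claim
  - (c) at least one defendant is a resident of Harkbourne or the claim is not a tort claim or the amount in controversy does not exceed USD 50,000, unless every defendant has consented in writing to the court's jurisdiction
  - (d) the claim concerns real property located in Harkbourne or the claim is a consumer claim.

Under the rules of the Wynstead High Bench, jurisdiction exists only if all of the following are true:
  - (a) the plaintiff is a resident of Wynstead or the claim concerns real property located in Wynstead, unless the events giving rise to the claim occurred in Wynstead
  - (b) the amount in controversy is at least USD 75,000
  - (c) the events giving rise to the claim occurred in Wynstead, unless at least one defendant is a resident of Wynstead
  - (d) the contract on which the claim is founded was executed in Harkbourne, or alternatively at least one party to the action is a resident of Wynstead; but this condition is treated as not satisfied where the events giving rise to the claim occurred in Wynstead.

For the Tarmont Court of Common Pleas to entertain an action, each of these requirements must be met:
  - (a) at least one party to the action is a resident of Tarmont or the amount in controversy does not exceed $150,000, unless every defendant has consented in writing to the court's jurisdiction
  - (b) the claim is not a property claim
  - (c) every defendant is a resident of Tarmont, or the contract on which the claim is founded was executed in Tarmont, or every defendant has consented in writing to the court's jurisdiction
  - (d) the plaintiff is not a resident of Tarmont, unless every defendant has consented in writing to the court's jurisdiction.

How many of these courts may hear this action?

The Harkbourne Regional Court:
  (a) No defendant is a corporation. However, the amount in controversy is 85,000 dollars, which meets the 77,000 dollars floor, so the 'unless' proviso supplies this condition. Condition met.
  (b) The amount in controversy is 85,000 dollars, which meets the $5,000 floor, so one alternative holds. The carve-out does not apply: the claim is a consumer claim, not a tort claim. Condition met.
  (c) The claim is a consumer claim, not a tort claim, so one alternative holds. Satisfied.
  (d) The claim is a consumer claim, which satisfies one of the alternatives. Met.
  → The court has jurisdiction.
The Wynstead High Bench:
  (a) The plaintiff resides in Wynstead, so this disjunct is met. Met.
  (b) The amount in controversy is $85,000, which meets the USD 75,000 floor. Satisfied.
  (c) The operative events occurred in Tarhaven, not Wynstead. But Ines Iyer resides in Wynstead, and the 'unless' clause therefore excuses the requirement. Satisfied.
  (d) Hollis Brightmoor resides in Wynstead, so one alternative holds. The exception is not triggered, since the operative events occurred in Tarhaven, not Wynstead. Satisfied.
  → The court has jurisdiction.
The Tarmont Court of Common Pleas:
  (a) The amount in controversy is 85,000 dollars, within the USD 150,000 ceiling, so this disjunct is met. Condition met.
  (b) The claim is a consumer claim, not a property claim. Condition met.
  (c) The contract was executed in Tarmont — that alternative is enough. Met.
  (d) The plaintiff resides in Wynstead, which is not Tarmont. Met.
  → Every requirement is satisfied — jurisdiction.
Courts with jurisdiction: the Harkbourne Regional Court, the Wynstead High Bench, the Tarmont Court of Common Pleas — 3 in total.

3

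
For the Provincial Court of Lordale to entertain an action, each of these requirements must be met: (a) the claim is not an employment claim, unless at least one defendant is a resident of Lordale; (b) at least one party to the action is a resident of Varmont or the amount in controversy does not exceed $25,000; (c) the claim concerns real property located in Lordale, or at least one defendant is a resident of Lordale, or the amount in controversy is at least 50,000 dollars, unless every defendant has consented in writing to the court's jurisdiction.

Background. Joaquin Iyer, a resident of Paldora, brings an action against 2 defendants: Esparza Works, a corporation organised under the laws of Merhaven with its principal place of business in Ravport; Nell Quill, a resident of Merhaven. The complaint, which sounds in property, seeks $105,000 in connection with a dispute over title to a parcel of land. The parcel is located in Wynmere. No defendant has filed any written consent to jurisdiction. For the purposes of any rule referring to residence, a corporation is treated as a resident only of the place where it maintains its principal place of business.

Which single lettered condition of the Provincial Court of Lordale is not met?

(b)

The Provincial Court of Lordale:
  (a) The claim is a property claim, not an employment claim. Satisfied.
  (b) No party resides in Varmont; the amount in controversy is $105,000, above the 25,000 dollars ceiling — every alternative fails. Not met.
  (c) The amount in controversy is 105,000 dollars, which meets the 50,000 dollars floor — that alternative is enough. Satisfied.
Only condition (b) fails.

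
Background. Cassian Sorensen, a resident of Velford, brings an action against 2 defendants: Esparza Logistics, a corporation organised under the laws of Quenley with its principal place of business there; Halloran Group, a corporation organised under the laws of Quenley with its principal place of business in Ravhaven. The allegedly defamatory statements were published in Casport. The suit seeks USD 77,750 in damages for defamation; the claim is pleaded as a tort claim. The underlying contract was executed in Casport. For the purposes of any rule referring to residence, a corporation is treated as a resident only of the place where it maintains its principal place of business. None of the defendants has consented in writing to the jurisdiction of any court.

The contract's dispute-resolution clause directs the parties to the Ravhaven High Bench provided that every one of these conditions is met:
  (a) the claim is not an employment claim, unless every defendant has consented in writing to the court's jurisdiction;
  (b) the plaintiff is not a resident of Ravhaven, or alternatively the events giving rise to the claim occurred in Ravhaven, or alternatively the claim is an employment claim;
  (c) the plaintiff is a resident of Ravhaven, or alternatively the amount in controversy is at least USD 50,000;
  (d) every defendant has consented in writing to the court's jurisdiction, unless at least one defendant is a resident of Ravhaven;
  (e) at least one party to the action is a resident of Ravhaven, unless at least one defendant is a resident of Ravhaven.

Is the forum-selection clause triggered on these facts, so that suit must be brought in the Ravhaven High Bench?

Yes

The Ravhaven High Bench:
  (a) The claim is a tort claim, not an employment claim. Satisfied.
  (b) The plaintiff resides in Velford, which is not Ravhaven, which satisfies one of the alternatives. Met.
  (c) The amount in controversy is $77,750, which meets the $50,000 floor, which satisfies one of the alternatives. Condition met.
  (d) No such written consent has been filed. However, Halloran Group resides in Ravhaven, so the 'unless' proviso supplies this condition. Condition met.
  (e) Halloran Group resides in Ravhaven. Condition met.
  → The clause applies.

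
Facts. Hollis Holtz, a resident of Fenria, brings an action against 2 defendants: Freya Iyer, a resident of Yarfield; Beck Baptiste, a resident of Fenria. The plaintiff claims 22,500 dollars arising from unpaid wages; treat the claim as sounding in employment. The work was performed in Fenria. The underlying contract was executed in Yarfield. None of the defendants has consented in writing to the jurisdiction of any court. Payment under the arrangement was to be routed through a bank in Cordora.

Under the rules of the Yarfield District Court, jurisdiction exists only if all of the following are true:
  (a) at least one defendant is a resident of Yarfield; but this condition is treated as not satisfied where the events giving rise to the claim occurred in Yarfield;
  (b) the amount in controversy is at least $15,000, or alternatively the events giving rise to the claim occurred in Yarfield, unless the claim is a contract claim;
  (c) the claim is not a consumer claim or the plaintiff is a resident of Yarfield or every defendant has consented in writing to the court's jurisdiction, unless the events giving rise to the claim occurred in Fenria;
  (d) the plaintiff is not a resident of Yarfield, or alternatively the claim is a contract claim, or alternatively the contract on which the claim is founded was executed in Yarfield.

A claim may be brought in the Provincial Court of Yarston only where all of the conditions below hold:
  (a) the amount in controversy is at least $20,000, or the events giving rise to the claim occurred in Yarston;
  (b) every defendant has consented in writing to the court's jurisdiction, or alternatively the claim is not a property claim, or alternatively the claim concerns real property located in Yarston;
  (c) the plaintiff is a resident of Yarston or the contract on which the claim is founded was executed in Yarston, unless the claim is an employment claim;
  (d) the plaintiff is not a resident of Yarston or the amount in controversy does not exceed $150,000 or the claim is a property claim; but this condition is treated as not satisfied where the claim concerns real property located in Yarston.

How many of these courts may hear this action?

The Yarfield District Court:
  (a) Freya Iyer resides in Yarfield. The exception is not triggered, since the operative events occurred in Fenria, not Yarfield. Satisfied.
  (b) The amount in controversy is 22,500 dollars, which meets the 15,000 dollars floor — that alternative is enough. Met.
  (c) The claim is an employment claim, not a consumer claim, so one alternative holds. Satisfied.
  (d) The plaintiff resides in Fenria, which is not Yarfield — that alternative is enough. Condition met.
  → Every requirement is satisfied — jurisdiction.
The Provincial Court of Yarston:
  (a) The amount in controversy is USD 22,500, which meets the $20,000 floor, which satisfies one of the alternatives. Condition met.
  (b) The claim is an employment claim, not a property claim, so this disjunct is met. Satisfied.
  (c) The plaintiff resides in Fenria, not Yarston; the contract was executed in Yarfield, not Yarston — no alternative holds. But the claim is an employment claim, and the 'unless' clause therefore excuses the requirement. Met.
  (d) The plaintiff resides in Fenria, which is not Yarston, so this disjunct is met. And the carve-out is inapplicable — the claim does not concern real property. Condition met.
  → Jurisdiction lies.
Courts with jurisdiction: the Yarfield District Court, the Provincial Court of Yarston — 2 in total.

2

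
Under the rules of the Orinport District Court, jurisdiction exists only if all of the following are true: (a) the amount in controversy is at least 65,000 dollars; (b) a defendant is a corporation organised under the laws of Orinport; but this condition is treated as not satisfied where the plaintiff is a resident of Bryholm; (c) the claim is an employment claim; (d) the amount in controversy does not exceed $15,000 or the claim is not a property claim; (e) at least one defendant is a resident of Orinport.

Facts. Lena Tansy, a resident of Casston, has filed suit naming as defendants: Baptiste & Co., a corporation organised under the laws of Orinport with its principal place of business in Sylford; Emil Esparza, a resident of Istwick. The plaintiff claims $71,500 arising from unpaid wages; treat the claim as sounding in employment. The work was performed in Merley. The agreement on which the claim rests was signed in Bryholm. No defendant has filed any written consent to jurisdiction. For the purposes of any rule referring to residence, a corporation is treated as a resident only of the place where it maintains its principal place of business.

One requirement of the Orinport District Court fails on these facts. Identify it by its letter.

(e)

The Orinport District Court:
  (a) The amount in controversy is $71,500, which meets the 65,000 dollars floor. Met.
  (b) Baptiste & Co. is organised under the laws of Orinport. The exception is not triggered, since the plaintiff resides in Casston, not Bryholm. Condition met.
  (c) The claim is an employment claim. Condition met.
  (d) The claim is an employment claim, not a property claim, so this disjunct is met. Condition met.
  (e) No defendant resides in Orinport (they reside in Sylford, Istwick). Not satisfied.
Only condition (e) fails.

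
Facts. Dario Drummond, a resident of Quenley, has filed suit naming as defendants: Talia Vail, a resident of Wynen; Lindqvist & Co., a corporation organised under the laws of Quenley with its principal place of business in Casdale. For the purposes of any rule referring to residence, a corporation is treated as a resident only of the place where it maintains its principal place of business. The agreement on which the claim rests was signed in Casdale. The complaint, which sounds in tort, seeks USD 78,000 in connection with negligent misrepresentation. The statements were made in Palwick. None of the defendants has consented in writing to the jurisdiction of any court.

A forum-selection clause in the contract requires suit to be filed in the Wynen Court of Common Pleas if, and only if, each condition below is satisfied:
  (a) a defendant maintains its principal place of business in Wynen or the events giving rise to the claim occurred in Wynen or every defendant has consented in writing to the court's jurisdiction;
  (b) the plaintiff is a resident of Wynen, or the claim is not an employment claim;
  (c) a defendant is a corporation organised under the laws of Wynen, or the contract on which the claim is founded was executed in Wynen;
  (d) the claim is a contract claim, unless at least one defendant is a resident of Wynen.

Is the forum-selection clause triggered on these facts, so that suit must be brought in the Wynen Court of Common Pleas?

No

The Wynen Court of Common Pleas:
  (a) The corporate defendant(s) have their principal place of business in Casdale, not Wynen; the operative events occurred in Palwick, not Wynen; no such written consent has been filed — none of the alternatives is met. Not satisfied.
  (b) The claim is a tort claim, not an employment claim, which satisfies one of the alternatives. Satisfied.
  (c) The corporate defendant(s) are organised in Quenley, not Wynen; the contract was executed in Casdale, not Wynen — none of the alternatives is met. Not met.
  (d) The claim is a tort claim, not a contract claim. However, Talia Vail resides in Wynen, so the 'unless' proviso supplies this condition. Condition met.
  → Forum clause is not triggered.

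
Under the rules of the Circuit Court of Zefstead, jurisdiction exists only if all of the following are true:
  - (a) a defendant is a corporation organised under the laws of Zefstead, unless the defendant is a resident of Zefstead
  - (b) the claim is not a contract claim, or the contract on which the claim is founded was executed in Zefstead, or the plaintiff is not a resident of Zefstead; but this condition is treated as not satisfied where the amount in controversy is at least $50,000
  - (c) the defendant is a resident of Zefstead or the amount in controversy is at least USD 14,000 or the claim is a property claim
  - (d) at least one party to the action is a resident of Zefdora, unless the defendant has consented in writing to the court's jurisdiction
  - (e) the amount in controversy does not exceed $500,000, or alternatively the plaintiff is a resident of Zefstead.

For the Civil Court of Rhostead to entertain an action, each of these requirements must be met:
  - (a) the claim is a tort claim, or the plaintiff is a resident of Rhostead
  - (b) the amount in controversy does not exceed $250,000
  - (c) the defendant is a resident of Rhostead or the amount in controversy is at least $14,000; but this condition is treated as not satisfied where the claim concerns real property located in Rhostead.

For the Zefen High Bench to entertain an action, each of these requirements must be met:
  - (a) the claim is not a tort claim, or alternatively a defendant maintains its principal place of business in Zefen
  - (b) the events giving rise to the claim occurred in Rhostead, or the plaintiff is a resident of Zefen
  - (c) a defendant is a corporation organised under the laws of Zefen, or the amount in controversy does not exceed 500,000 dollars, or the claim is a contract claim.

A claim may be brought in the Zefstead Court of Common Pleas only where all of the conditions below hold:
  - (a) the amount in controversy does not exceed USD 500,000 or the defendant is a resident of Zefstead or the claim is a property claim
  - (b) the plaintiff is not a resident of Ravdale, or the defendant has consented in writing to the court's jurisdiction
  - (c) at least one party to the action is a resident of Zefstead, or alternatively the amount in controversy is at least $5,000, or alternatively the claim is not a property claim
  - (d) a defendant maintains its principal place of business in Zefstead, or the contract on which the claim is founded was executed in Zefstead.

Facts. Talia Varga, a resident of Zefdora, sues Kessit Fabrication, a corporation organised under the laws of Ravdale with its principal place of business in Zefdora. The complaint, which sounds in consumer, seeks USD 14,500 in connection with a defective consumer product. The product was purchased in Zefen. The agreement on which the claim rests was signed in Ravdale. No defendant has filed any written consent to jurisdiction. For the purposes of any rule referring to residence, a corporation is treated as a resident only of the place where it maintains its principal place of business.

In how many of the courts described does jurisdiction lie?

0

The Circuit Court of Zefstead:
  (a) The corporate defendant(s) are organised in Ravdale, not Zefstead. And the defendant resides in Zefdora, not Zefstead, so the proviso does not save it. Fails.
  (b) The claim is a consumer claim, not a contract claim, so one alternative holds. The exception is not triggered, since the amount in controversy is USD 14,500, below the 50,000 dollars floor. Satisfied.
  (c) The amount in controversy is USD 14,500, which meets the $14,000 floor — that alternative is enough. Condition met.
  (d) Talia Varga resides in Zefdora. Met.
  (e) The amount in controversy is 14,500 dollars, within the $500,000 ceiling, which satisfies one of the alternatives. Satisfied.
  → At least one condition fails; no jurisdiction.
The Civil Court of Rhostead:
  (a) The claim is a consumer claim, not a tort claim; the plaintiff resides in Zefdora, not Rhostead — no alternative holds. Not met.
  (b) The amount in controversy is $14,500, within the 250,000 dollars ceiling. Condition met.
  (c) The amount in controversy is USD 14,500, which meets the USD 14,000 floor — that alternative is enough. The exception is not triggered, since the claim does not concern real property. Condition met.
  → No jurisdiction.
The Zefen High Bench:
  (a) The claim is a consumer claim, not a tort claim, so one alternative holds. Met.
  (b) The operative events occurred in Zefen, not Rhostead; the plaintiff resides in Zefdora, not Zefen — no alternative holds. Not met.
  (c) The amount in controversy is USD 14,500, within the $500,000 ceiling — that alternative is enough. Condition met.
  → Not every requirement is met — no jurisdiction.
The Zefstead Court of Common Pleas:
  (a) The amount in controversy is 14,500 dollars, within the $500,000 ceiling, so one alternative holds. Satisfied.
  (b) The plaintiff resides in Zefdora, which is not Ravdale, which satisfies one of the alternatives. Condition met.
  (c) The amount in controversy is USD 14,500, which meets the 5,000 dollars floor, so this disjunct is met. Met.
  (d) The corporate defendant(s) have their principal place of business in Zefdora, not Zefstead; the contract was executed in Ravdale, not Zefstead — every alternative fails. Not met.
  → No jurisdiction.
No court satisfies all of its conditions.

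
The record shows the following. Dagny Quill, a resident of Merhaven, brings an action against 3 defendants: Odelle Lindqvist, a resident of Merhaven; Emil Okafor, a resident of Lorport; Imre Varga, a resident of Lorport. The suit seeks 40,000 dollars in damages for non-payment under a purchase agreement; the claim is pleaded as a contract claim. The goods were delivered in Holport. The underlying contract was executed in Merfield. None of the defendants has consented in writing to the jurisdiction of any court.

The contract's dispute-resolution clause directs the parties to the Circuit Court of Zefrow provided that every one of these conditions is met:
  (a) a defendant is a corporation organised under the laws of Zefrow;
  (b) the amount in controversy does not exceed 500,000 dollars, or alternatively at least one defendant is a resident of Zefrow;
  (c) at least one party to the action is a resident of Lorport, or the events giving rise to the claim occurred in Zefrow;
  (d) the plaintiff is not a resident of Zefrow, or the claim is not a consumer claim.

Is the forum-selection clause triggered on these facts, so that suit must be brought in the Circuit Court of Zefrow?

The Circuit Court of Zefrow:
  (a) No defendant is a corporation. Not satisfied.
  (b) The amount in controversy is $40,000, within the $500,000 ceiling, so this disjunct is met. Met.
  (c) Emil Okafor resides in Lorport, so this disjunct is met. Satisfied.
  (d) The plaintiff resides in Merhaven, which is not Zefrow, which satisfies one of the alternatives. Met.
  → Forum clause is not triggered.

No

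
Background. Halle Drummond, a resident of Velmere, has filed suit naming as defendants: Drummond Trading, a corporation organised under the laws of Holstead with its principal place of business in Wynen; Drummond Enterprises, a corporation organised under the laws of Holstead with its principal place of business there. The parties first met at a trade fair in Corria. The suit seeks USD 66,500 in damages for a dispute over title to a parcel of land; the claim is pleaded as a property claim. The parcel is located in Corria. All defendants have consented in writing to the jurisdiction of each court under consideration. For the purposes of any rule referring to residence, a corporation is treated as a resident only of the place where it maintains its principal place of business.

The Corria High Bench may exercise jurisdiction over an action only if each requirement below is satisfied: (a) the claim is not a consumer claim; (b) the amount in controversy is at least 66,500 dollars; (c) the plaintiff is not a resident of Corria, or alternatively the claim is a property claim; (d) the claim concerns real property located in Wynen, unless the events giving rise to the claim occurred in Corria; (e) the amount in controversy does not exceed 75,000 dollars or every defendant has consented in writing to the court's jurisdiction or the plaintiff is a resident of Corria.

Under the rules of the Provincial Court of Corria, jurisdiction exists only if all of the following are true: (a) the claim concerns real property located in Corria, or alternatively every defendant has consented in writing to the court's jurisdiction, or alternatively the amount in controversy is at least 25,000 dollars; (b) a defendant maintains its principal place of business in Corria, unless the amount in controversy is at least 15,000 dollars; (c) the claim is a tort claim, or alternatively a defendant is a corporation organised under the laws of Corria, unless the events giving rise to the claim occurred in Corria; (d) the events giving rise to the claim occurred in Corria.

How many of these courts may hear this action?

2

The Corria High Bench:
  (a) The claim is a property claim, not a consumer claim. Condition met.
  (b) The amount in controversy is $66,500, which meets the $66,500 floor. Satisfied.
  (c) The plaintiff resides in Velmere, which is not Corria, so this disjunct is met. Satisfied.
  (d) The property lies in Corria, not Wynen. But the operative events occurred in Corria, and the 'unless' clause therefore excuses the requirement. Condition met.
  (e) The amount in controversy is $66,500, within the $75,000 ceiling — that alternative is enough. Satisfied.
  → All conditions met; jurisdiction exists.
The Provincial Court of Corria:
  (a) The property lies in Corria, so this disjunct is met. Condition met.
  (b) The corporate defendant(s) have their principal place of business in Holstead, Wynen, not Corria. However, the amount in controversy is USD 66,500, which meets the $15,000 floor, so the 'unless' proviso supplies this condition. Satisfied.
  (c) The claim is a property claim, not a tort claim; the corporate defendant(s) are organised in Holstead, not Corria — none of the alternatives is met. But the operative events occurred in Corria, and the 'unless' clause therefore excuses the requirement. Met.
  (d) The operative events occurred in Corria. Met.
  → Every requirement is satisfied — jurisdiction.
Courts with jurisdiction: the Corria High Bench, the Provincial Court of Corria — 2 in total.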